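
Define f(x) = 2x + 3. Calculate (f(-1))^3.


f(-1) = 1
(1)^3 = 1

1


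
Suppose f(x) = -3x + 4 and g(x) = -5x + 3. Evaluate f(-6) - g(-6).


f(-6) = 22
g(-6) = 33
Difference = -11

-11


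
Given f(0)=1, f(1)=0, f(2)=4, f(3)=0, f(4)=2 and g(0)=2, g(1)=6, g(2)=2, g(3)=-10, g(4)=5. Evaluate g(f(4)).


f(4) = 2
g(2) = 2

2


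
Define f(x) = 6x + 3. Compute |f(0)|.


f(0) = 3
|3| = 3

3


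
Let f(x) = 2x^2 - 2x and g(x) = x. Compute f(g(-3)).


24


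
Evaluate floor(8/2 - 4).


8/2 = 4
4 - 4 = 0
floor(0) = 0

0


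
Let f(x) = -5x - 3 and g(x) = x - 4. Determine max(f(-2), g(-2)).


f(-2) = 7
g(-2) = -6
max = 7

7


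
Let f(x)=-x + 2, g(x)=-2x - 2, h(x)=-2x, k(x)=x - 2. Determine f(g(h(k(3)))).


k(3) = 1
h(1) = -2
g(-2) = 2
f(2) = 0

0


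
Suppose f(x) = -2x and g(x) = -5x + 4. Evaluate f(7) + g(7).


f(7) = -14
g(7) = -31
Sum = -45

-45


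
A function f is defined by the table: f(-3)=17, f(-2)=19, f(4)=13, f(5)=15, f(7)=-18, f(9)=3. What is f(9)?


Reading from the table at x = 9

3


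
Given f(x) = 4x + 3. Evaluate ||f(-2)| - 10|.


f(-2) = -5
|-5| = 5
|5 - 10| = 5

5


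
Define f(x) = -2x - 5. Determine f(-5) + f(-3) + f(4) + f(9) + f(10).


f(-5) = 5
f(-3) = 1
f(4) = -13
f(9) = -23
f(10) = -25
Sum = -55

-55


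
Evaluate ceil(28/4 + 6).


28/4 = 7
7 + 6 = 13
ceil(13) = 13

13


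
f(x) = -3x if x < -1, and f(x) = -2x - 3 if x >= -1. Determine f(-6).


18


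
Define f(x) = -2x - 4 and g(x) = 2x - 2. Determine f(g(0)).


g(0) = -2
f(-2) = 0

0


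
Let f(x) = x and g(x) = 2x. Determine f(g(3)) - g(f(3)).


0


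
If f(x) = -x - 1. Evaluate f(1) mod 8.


f(1) = -2
-2 mod 8 = 6

6


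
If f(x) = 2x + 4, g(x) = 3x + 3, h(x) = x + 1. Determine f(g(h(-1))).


h(-1) = 0
g(0) = 3
f(3) = 10

10


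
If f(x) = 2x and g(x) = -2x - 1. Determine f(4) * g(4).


f(4) = 8
g(4) = -9
Product = -72

-72


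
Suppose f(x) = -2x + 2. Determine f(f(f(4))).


f(4) = -6
f(-6) = 14
f(14) = -26

-26


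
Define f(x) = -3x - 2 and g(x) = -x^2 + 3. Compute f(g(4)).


37


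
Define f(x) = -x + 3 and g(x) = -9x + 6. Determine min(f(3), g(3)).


f(3) = 0
g(3) = -21
min = -21

-21


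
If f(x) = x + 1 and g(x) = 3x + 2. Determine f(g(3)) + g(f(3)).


26


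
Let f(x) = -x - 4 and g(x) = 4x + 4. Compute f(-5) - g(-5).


f(-5) = 1
g(-5) = -16
Difference = 17

17


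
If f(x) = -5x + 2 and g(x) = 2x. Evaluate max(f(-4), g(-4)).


f(-4) = 22
g(-4) = -8
max = 22

22


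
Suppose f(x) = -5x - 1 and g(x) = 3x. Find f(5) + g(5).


f(5) = -26
g(5) = 15
Sum = -11

-11


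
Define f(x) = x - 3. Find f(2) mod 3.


f(2) = -1
-1 mod 3 = 2

2


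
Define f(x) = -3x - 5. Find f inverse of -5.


0


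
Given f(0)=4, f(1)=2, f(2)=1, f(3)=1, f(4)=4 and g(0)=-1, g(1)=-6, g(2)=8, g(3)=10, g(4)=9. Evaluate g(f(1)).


f(1) = 2
g(2) = 8

8


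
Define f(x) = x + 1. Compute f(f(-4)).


f(-4) = -3
f(-3) = -2

-2


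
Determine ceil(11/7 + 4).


6


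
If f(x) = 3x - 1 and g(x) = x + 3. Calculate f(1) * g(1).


f(1) = 2
g(1) = 4
Product = 8

8


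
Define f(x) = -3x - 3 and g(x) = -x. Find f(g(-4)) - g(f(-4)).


-6


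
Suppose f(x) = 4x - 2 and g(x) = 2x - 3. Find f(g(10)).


66


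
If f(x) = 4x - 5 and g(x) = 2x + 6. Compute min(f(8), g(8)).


f(8) = 27
g(8) = 22
min = 22

22


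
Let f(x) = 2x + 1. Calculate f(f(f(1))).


f(1) = 3
f(3) = 7
f(7) = 15

15


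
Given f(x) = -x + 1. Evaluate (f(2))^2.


f(2) = -1
(-1)^2 = 1

1


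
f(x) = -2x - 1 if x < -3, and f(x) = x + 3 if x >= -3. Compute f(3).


3 satisfies x >= -3
f(3) = 6

6


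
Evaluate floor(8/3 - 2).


8/3 = 2.6667
2.6667 - 2 = 0.6667
floor(0.6667) = 0

0


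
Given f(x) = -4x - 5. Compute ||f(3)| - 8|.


9


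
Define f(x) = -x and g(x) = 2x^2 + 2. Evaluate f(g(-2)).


-10


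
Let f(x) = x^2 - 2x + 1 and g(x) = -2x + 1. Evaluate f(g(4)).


g(4) = -7
f(-7) = 1*(-7)^2 - 2*(-7) + 1 = 64

64


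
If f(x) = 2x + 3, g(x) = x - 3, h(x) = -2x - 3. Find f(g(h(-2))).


h(-2) = 1
g(1) = -2
f(-2) = -1

-1


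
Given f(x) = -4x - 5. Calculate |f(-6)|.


f(-6) = 19
|19| = 19

19


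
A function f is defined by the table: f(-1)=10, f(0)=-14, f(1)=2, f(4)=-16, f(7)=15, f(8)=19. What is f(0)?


Reading from the table at x = 0

-14


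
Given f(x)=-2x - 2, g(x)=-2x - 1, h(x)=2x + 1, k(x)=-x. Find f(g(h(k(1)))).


k(1) = -1
h(-1) = -1
g(-1) = 1
f(1) = -4

-4


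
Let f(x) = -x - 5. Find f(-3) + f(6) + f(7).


-25


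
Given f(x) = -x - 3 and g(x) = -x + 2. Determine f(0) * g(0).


-6


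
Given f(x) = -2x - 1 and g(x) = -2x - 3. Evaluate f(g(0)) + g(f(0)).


f(g(0)) = 5
g(f(0)) = -1
Sum = 4

4


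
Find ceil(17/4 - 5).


0


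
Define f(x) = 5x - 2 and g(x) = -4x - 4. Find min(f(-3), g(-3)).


f(-3) = -17
g(-3) = 8
min = -17

-17


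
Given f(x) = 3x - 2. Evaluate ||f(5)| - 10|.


3


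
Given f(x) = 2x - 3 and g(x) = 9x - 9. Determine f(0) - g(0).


f(0) = -3
g(0) = -9
Difference = 6

6


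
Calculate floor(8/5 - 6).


8/5 = 1.6
1.6 - 6 = -4.4
floor(-4.4) = -5

-5


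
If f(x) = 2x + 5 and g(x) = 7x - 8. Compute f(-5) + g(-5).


f(-5) = -5
g(-5) = -43
Sum = -48

-48


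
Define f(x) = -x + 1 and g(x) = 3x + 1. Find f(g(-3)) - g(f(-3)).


f(g(-3)) = 9
g(f(-3)) = 13
Difference = -4

-4


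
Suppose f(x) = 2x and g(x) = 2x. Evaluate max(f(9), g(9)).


f(9) = 18
g(9) = 18
max = 18

18


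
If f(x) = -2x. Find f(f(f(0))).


0


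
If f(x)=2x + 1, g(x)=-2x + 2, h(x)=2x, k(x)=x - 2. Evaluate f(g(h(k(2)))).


k(2) = 0
h(0) = 0
g(0) = 2
f(2) = 5

5


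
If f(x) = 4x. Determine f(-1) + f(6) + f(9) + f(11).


f(-1) = -4
f(6) = 24
f(9) = 36
f(11) = 44
Sum = 100

100


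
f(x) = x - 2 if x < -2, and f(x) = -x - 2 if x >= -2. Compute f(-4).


-4 satisfies x < -2
f(-4) = -6

-6


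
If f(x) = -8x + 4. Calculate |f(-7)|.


f(-7) = 60
|60| = 60

60


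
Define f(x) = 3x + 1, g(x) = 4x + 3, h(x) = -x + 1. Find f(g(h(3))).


h(3) = -2
g(-2) = -5
f(-5) = -14

-14


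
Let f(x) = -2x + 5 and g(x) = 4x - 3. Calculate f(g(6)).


g(6) = 21
f(21) = -37

-37


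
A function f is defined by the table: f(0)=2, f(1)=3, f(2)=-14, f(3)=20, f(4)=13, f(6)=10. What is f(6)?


Reading from the table at x = 6

10


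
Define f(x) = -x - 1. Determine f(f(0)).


f(0) = -1
f(-1) = 0

0


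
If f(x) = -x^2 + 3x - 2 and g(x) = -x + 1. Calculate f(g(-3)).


g(-3) = 4
f(4) = (-1)*(4)^2 + 3*(4) - 2 = -6

-6


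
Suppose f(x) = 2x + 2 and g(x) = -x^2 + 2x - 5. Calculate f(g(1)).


g(1) = -4
f(-4) = -6

-6


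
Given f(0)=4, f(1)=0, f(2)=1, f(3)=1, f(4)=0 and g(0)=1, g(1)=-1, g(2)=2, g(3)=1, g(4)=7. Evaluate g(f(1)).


1


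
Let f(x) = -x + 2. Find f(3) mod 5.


4


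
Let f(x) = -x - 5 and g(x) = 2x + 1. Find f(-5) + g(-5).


f(-5) = 0
g(-5) = -9
Sum = -9

-9


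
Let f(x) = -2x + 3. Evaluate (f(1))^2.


f(1) = 1
(1)^2 = 1

1


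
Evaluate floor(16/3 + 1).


6


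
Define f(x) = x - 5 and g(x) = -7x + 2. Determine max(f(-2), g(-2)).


f(-2) = -7
g(-2) = 16
max = 16

16


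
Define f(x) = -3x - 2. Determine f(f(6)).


58


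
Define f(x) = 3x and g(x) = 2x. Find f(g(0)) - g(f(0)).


f(g(0)) = 0
g(f(0)) = 0
Difference = 0

0


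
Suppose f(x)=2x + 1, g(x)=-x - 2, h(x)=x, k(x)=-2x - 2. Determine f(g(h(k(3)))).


13


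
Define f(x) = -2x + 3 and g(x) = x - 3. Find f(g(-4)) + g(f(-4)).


f(g(-4)) = 17
g(f(-4)) = 8
Sum = 25

25


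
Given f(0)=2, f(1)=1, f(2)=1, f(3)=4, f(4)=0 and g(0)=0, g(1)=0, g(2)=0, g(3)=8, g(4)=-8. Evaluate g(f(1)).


f(1) = 1
g(1) = 0

0


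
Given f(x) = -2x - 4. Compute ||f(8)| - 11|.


f(8) = -20
|-20| = 20
|20 - 11| = 9

9


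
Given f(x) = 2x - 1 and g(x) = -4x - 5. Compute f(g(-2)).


5


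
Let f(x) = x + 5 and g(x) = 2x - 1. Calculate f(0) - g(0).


f(0) = 5
g(0) = -1
Difference = 6

6


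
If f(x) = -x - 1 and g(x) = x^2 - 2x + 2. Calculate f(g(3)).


g(3) = 5
f(5) = -6

-6


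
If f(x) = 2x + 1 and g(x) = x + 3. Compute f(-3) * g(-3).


f(-3) = -5
g(-3) = 0
Product = 0

0


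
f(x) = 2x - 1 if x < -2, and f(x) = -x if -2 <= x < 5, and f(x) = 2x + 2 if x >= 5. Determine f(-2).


-2 satisfies -2 <= x < 5
f(-2) = 2

2


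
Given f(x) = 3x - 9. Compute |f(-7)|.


f(-7) = -30
|-30| = 30

30


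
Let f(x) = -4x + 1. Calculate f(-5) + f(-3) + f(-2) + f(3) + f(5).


f(-5) = 21
f(-3) = 13
f(-2) = 9
f(3) = -11
f(5) = -19
Sum = 13

13


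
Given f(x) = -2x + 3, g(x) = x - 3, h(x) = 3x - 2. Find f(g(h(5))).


h(5) = 13
g(13) = 10
f(10) = -17

-17


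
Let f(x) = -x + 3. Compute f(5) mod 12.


f(5) = -2
-2 mod 12 = 10

10


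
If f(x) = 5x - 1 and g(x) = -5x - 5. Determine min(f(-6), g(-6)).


f(-6) = -31
g(-6) = 25
min = -31

-31


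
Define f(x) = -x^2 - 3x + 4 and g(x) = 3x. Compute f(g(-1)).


g(-1) = -3
f(-3) = (-1)*(-3)^2 - 3*(-3) + 4 = 4

4


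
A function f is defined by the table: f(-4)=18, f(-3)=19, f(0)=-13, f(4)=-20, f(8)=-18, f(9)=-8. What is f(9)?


Reading from the table at x = 9

-8


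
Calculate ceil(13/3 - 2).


13/3 = 4.3333
4.3333 - 2 = 2.3333
ceil(2.3333) = 3

3


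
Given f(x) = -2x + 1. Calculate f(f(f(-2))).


f(-2) = 5
f(5) = -9
f(-9) = 19

19


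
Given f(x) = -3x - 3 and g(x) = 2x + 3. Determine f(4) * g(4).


f(4) = -15
g(4) = 11
Product = -165

-165


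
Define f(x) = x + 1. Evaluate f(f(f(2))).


f(2) = 3
f(3) = 4
f(4) = 5

5


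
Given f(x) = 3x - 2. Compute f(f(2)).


f(2) = 4
f(4) = 10

10


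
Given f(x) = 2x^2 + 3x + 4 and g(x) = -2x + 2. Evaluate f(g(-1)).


g(-1) = 4
f(4) = 2*(4)^2 + 3*(4) + 4 = 48

48


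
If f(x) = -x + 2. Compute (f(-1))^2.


9


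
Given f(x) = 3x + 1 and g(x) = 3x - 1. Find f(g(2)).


g(2) = 5
f(5) = 16

16


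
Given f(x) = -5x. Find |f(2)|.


f(2) = -10
|-10| = 10

10


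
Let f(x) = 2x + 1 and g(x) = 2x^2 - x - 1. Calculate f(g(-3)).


g(-3) = 20
f(20) = 41

41


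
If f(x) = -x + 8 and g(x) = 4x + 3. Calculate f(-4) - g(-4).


f(-4) = 12
g(-4) = -13
Difference = 25

25


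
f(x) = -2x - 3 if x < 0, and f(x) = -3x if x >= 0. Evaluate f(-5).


-5 satisfies x < 0
f(-5) = 7

7


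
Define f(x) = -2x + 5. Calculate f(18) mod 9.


f(18) = -31
-31 mod 9 = 5

5


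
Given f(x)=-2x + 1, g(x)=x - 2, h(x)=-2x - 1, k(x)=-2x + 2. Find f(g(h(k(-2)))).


31


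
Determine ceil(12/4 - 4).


12/4 = 3
3 - 4 = -1
ceil(-1) = -1

-1


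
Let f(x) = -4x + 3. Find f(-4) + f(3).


f(-4) = 19
f(3) = -9
Sum = 10

10


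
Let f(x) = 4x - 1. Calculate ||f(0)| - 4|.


f(0) = -1
|-1| = 1
|1 - 4| = 3

3


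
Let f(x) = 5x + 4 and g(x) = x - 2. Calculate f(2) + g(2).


f(2) = 14
g(2) = 0
Sum = 14

14


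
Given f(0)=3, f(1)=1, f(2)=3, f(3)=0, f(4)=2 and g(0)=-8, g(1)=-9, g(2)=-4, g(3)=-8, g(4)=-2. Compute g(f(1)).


f(1) = 1
g(1) = -9

-9


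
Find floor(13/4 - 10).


-7


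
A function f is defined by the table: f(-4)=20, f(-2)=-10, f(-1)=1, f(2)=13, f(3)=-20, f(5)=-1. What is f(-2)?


Reading from the table at x = -2

-10


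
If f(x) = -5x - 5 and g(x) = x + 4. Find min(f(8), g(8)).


-45


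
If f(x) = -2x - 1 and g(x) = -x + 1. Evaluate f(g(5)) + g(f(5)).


19


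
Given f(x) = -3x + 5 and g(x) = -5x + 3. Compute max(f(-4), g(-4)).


f(-4) = 17
g(-4) = 23
max = 23

23


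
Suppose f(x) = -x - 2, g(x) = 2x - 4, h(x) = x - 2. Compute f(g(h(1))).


h(1) = -1
g(-1) = -6
f(-6) = 4

4


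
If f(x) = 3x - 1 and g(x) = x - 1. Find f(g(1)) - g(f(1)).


f(g(1)) = -1
g(f(1)) = 1
Difference = -2

-2


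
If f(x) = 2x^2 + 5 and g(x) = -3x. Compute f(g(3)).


167


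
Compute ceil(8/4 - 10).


-8


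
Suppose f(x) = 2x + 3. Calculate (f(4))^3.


f(4) = 11
(11)^3 = 1331

1331


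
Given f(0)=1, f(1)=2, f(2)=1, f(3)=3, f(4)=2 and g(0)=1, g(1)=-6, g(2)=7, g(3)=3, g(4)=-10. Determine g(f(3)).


f(3) = 3
g(3) = 3

3


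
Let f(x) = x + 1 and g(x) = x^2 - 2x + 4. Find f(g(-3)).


g(-3) = 19
f(19) = 20

20


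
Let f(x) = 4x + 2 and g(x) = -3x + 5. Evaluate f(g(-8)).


g(-8) = 29
f(29) = 118

118


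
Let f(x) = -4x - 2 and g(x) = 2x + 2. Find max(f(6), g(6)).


f(6) = -26
g(6) = 14
max = 14

14


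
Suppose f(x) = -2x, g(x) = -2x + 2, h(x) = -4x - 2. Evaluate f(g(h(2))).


h(2) = -10
g(-10) = 22
f(22) = -44

-44


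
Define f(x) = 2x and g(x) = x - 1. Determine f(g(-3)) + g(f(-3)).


-15


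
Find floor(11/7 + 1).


2


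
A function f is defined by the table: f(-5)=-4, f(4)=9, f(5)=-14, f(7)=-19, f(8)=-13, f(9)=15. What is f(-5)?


Reading from the table at x = -5

-4


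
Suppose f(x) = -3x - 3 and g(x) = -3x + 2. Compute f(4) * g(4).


f(4) = -15
g(4) = -10
Product = 150

150


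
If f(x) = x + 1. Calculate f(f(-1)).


1


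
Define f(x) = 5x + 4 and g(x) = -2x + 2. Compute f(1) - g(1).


f(1) = 9
g(1) = 0
Difference = 9

9


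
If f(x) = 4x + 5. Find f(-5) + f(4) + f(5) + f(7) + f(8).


f(-5) = -15
f(4) = 21
f(5) = 25
f(7) = 33
f(8) = 37
Sum = 101

101


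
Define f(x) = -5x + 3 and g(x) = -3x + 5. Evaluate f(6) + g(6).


f(6) = -27
g(6) = -13
Sum = -40

-40


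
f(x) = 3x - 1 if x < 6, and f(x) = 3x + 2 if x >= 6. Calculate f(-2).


-7


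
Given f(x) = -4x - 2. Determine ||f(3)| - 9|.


f(3) = -14
|-14| = 14
|14 - 9| = 5

5


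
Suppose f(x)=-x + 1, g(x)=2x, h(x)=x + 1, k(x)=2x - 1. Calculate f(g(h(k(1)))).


-3


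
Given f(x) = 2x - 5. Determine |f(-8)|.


f(-8) = -21
|-21| = 21

21


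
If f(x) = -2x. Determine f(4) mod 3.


f(4) = -8
-8 mod 3 = 1

1


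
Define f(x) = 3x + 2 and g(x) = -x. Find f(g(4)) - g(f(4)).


4


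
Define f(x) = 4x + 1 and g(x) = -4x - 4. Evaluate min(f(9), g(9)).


f(9) = 37
g(9) = -40
min = -40

-40


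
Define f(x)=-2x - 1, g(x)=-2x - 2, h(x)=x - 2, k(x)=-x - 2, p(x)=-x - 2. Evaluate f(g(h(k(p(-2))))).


p(-2) = 0
k(0) = -2
h(-2) = -4
g(-4) = 6
f(6) = -13

-13


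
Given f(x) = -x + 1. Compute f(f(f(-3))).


f(-3) = 4
f(4) = -3
f(-3) = 4

4


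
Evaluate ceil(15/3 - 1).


15/3 = 5
5 - 1 = 4
ceil(4) = 4

4


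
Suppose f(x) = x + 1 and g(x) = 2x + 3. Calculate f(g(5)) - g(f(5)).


f(g(5)) = 14
g(f(5)) = 15
Difference = -1

-1


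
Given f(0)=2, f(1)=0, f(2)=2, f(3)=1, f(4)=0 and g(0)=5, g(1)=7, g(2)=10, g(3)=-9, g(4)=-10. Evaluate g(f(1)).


f(1) = 0
g(0) = 5

5


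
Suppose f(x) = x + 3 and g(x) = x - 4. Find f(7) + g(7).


f(7) = 10
g(7) = 3
Sum = 13

13


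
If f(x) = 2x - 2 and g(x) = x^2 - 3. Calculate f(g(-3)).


g(-3) = 6
f(6) = 10

10


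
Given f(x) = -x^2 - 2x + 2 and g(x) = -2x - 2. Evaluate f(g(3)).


g(3) = -8
f(-8) = (-1)*(-8)^2 - 2*(-8) + 2 = -46

-46


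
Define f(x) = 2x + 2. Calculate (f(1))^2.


f(1) = 4
(4)^2 = 16

16


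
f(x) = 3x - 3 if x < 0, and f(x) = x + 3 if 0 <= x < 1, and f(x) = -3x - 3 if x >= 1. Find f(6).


6 satisfies x >= 1
f(6) = -21

-21


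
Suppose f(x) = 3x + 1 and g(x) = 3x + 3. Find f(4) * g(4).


195


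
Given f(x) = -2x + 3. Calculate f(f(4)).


f(4) = -5
f(-5) = 13

13


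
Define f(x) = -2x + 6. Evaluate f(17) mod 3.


2


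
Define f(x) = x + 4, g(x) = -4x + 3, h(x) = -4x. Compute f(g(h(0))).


h(0) = 0
g(0) = 3
f(3) = 7

7


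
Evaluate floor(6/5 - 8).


6/5 = 1.2
1.2 - 8 = -6.8
floor(-6.8) = -7

-7


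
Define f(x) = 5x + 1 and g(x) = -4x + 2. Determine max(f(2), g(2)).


f(2) = 11
g(2) = -6
max = 11

11


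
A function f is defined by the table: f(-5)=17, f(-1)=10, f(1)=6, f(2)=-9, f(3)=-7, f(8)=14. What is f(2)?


Reading from the table at x = 2

-9


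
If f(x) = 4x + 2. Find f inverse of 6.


1


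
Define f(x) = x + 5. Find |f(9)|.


f(9) = 14
|14| = 14

14


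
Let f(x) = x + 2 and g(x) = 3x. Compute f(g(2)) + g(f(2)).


f(g(2)) = 8
g(f(2)) = 12
Sum = 20

20


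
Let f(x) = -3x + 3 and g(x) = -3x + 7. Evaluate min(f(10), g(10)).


-27


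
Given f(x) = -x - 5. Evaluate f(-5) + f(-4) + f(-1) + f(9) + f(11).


f(-5) = 0
f(-4) = -1
f(-1) = -4
f(9) = -14
f(11) = -16
Sum = -35

-35


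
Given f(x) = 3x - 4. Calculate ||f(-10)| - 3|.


f(-10) = -34
|-34| = 34
|34 - 3| = 31

31


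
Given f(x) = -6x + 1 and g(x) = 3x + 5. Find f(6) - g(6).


f(6) = -35
g(6) = 23
Difference = -58

-58


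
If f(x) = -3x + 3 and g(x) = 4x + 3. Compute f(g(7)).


-90


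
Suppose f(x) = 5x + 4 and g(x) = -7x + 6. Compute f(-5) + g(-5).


f(-5) = -21
g(-5) = 41
Sum = 20

20


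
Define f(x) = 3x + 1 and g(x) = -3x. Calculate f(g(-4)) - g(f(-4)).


f(g(-4)) = 37
g(f(-4)) = 33
Difference = 4

4


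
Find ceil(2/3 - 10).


2/3 = 0.6667
0.6667 - 10 = -9.3333
ceil(-9.3333) = -9

-9


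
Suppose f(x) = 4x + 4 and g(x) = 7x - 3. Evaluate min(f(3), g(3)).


f(3) = 16
g(3) = 18
min = 16

16


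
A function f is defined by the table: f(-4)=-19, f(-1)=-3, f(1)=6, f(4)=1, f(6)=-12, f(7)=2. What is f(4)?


Reading from the table at x = 4

1


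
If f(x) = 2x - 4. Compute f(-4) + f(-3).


f(-4) = -12
f(-3) = -10
Sum = -22

-22


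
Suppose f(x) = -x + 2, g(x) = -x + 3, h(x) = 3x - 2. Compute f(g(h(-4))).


h(-4) = -14
g(-14) = 17
f(17) = -15

-15


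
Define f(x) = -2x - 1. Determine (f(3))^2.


f(3) = -7
(-7)^2 = 49

49


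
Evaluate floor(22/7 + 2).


22/7 = 3.1429
3.1429 + 2 = 5.1429
floor(5.1429) = 5

5


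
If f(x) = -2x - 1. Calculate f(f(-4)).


f(-4) = 7
f(7) = -15

-15


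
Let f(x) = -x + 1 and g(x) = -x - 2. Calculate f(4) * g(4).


f(4) = -3
g(4) = -6
Product = 18

18


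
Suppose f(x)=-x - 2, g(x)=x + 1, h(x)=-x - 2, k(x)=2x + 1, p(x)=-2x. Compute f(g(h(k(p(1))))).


p(1) = -2
k(-2) = -3
h(-3) = 1
g(1) = 2
f(2) = -4

-4


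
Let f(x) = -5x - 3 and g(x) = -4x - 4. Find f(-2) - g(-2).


f(-2) = 7
g(-2) = 4
Difference = 3

3


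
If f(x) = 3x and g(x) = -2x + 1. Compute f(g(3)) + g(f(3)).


f(g(3)) = -15
g(f(3)) = -17
Sum = -32

-32


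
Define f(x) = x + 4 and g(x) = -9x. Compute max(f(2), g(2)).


f(2) = 6
g(2) = -18
max = 6

6


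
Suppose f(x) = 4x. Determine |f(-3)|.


f(-3) = -12
|-12| = 12

12


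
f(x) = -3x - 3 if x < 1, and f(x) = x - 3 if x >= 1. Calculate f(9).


9 satisfies x >= 1
f(9) = 6

6


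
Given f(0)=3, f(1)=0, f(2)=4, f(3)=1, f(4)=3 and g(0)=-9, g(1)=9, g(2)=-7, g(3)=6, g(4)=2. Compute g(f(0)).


6


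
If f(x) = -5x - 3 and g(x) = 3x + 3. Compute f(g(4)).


g(4) = 15
f(15) = -78

-78


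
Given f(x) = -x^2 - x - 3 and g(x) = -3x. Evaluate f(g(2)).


g(2) = -6
f(-6) = (-1)*(-6)^2 - 1*(-6) - 3 = -33

-33


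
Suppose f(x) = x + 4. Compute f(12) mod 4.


f(12) = 16
16 mod 4 = 0

0


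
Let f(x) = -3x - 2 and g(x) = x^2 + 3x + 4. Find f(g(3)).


g(3) = 22
f(22) = -68

-68


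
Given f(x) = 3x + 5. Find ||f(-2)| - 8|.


f(-2) = -1
|-1| = 1
|1 - 8| = 7

7


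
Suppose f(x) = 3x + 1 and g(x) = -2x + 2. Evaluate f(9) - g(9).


f(9) = 28
g(9) = -16
Difference = 44

44


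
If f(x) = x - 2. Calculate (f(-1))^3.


f(-1) = -3
(-3)^3 = -27

-27


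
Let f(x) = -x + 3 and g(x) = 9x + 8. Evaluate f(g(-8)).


g(-8) = -64
f(-64) = 67

67


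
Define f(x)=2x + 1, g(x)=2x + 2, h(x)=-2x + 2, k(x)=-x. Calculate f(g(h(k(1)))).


k(1) = -1
h(-1) = 4
g(4) = 10
f(10) = 21

21


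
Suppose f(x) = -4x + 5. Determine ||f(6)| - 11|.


8


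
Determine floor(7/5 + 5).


6


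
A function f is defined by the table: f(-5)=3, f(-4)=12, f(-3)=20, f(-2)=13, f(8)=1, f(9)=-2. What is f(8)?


1


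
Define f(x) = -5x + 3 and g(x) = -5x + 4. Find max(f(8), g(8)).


-36


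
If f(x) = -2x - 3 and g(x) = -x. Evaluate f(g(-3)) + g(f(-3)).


-12


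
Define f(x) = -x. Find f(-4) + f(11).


f(-4) = 4
f(11) = -11
Sum = -7

-7


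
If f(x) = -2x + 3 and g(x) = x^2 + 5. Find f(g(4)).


-39


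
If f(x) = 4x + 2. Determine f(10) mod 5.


f(10) = 42
42 mod 5 = 2

2


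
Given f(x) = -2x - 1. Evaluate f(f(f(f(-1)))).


f(-1) = 1
f(1) = -3
f(-3) = 5
f(5) = -11

-11


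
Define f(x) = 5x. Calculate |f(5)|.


f(5) = 25
|25| = 25

25


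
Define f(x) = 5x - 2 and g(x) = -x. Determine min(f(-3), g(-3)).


f(-3) = -17
g(-3) = 3
min = -17

-17


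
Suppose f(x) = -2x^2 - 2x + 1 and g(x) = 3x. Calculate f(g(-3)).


g(-3) = -9
f(-9) = (-2)*(-9)^2 - 2*(-9) + 1 = -143

-143


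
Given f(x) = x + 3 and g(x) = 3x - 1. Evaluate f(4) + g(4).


18


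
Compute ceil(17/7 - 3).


0


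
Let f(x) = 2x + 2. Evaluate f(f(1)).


f(1) = 4
f(4) = 10

10


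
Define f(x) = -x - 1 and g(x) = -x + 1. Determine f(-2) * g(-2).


f(-2) = 1
g(-2) = 3
Product = 3

3


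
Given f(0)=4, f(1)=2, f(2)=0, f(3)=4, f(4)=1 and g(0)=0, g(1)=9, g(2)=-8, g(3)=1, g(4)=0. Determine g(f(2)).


f(2) = 0
g(0) = 0

0


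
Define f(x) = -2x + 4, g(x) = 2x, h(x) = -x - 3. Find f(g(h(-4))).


h(-4) = 1
g(1) = 2
f(2) = 0

0


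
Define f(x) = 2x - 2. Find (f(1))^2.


f(1) = 0
(0)^2 = 0

0


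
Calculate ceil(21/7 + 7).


21/7 = 3
3 + 7 = 10
ceil(10) = 10

10


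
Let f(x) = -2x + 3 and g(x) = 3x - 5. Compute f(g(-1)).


g(-1) = -8
f(-8) = 19

19


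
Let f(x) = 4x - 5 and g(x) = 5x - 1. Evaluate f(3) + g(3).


f(3) = 7
g(3) = 14
Sum = 21

21


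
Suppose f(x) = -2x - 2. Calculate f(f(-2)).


f(-2) = 2
f(2) = -6

-6


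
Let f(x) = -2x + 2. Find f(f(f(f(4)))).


f(4) = -6
f(-6) = 14
f(14) = -26
f(-26) = 54

54


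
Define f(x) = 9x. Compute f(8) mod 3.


f(8) = 72
72 mod 3 = 0

0


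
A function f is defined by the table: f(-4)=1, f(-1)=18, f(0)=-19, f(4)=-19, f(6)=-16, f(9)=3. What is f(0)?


-19


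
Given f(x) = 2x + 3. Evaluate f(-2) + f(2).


f(-2) = -1
f(2) = 7
Sum = 6

6


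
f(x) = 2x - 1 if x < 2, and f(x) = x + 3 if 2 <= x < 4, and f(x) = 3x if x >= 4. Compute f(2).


2 satisfies 2 <= x < 4
f(2) = 5

5


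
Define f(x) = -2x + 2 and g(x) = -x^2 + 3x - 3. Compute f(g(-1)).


g(-1) = -7
f(-7) = 16

16


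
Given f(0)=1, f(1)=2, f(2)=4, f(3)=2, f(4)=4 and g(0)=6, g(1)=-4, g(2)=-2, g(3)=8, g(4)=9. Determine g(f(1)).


f(1) = 2
g(2) = -2

-2


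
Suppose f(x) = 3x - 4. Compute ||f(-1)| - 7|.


f(-1) = -7
|-7| = 7
|7 - 7| = 0

0


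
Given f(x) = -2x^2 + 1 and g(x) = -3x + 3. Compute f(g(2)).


g(2) = -3
f(-3) = (-2)*(-3)^2 + 1 = -17

-17


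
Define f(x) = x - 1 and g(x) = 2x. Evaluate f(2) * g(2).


4


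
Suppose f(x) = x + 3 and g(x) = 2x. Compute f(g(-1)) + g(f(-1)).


f(g(-1)) = 1
g(f(-1)) = 4
Sum = 5

5


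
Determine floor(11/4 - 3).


11/4 = 2.75
2.75 - 3 = -0.25
floor(-0.25) = -1

-1


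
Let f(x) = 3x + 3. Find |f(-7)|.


f(-7) = -18
|-18| = 18

18


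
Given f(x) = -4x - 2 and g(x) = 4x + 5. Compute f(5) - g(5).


-47


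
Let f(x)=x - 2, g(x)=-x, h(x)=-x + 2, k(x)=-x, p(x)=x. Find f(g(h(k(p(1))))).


p(1) = 1
k(1) = -1
h(-1) = 3
g(3) = -3
f(-3) = -5

-5


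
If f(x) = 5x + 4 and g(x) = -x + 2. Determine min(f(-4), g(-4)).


f(-4) = -16
g(-4) = 6
min = -16

-16


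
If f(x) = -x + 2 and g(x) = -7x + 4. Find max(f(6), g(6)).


f(6) = -4
g(6) = -38
max = -4

-4


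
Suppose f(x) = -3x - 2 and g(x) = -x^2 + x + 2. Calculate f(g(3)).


10


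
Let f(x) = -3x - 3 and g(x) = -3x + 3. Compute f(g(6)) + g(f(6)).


f(g(6)) = 42
g(f(6)) = 66
Sum = 108

108


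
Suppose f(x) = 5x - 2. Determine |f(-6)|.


f(-6) = -32
|-32| = 32

32


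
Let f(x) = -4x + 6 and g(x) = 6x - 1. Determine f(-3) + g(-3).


f(-3) = 18
g(-3) = -19
Sum = -1

-1


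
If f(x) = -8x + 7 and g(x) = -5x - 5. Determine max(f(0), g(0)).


f(0) = 7
g(0) = -5
max = 7

7


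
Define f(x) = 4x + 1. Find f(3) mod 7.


f(3) = 13
13 mod 7 = 6

6


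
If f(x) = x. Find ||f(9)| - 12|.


f(9) = 9
|9| = 9
|9 - 12| = 3

3


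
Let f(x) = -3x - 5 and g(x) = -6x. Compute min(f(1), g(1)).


-8


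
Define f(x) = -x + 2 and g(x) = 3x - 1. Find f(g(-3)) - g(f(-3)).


f(g(-3)) = 12
g(f(-3)) = 14
Difference = -2

-2


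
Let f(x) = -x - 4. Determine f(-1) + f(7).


f(-1) = -3
f(7) = -11
Sum = -14

-14


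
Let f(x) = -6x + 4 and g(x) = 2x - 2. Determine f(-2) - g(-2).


f(-2) = 16
g(-2) = -6
Difference = 22

22


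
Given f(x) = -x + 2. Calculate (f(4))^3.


f(4) = -2
(-2)^3 = -8

-8


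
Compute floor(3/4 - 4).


3/4 = 0.75
0.75 - 4 = -3.25
floor(-3.25) = -4

-4


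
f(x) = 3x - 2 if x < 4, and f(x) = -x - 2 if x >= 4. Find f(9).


-11


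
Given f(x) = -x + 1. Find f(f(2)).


f(2) = -1
f(-1) = 2

2


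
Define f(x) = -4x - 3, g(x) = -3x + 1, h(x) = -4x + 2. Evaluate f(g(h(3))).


-127


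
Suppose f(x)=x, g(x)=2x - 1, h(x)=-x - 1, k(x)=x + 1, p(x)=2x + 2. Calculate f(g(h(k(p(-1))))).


p(-1) = 0
k(0) = 1
h(1) = -2
g(-2) = -5
f(-5) = -5

-5


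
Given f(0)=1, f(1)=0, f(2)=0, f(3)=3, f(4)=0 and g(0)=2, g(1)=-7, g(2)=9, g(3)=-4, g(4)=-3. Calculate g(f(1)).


f(1) = 0
g(0) = 2

2


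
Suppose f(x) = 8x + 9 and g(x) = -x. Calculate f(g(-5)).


g(-5) = 5
f(5) = 49

49


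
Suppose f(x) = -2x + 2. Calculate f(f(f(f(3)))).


f(3) = -4
f(-4) = 10
f(10) = -18
f(-18) = 38

38


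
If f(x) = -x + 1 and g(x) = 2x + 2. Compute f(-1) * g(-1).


f(-1) = 2
g(-1) = 0
Product = 0

0


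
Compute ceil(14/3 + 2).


14/3 = 4.6667
4.6667 + 2 = 6.6667
ceil(6.6667) = 7

7


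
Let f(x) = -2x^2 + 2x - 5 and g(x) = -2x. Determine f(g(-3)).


g(-3) = 6
f(6) = (-2)*(6)^2 + 2*(6) - 5 = -65

-65


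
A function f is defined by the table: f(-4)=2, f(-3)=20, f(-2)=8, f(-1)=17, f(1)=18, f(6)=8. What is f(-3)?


20


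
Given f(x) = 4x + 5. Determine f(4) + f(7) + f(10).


99


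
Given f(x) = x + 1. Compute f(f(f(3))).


f(3) = 4
f(4) = 5
f(5) = 6

6


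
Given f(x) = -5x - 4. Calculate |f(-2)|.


f(-2) = 6
|6| = 6

6


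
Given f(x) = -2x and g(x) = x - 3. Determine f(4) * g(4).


f(4) = -8
g(4) = 1
Product = -8

-8


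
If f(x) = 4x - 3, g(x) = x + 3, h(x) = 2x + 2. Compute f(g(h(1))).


h(1) = 4
g(4) = 7
f(7) = 25

25


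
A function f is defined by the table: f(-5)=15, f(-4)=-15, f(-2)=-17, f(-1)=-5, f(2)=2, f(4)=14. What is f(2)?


Reading from the table at x = 2

2


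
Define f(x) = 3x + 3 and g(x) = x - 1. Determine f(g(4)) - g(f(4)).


f(g(4)) = 12
g(f(4)) = 14
Difference = -2

-2


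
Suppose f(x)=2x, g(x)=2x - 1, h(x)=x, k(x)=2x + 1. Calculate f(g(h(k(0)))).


k(0) = 1
h(1) = 1
g(1) = 1
f(1) = 2

2


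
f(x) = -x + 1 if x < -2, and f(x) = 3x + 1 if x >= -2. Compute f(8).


8 satisfies x >= -2
f(8) = 25

25


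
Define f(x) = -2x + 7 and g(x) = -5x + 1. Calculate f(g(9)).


95


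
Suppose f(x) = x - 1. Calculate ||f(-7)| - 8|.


f(-7) = -8
|-8| = 8
|8 - 8| = 0

0


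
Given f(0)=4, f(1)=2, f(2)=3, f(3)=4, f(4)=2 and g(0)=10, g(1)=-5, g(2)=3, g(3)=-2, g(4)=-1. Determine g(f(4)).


3


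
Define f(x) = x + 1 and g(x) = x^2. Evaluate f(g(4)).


g(4) = 16
f(16) = 17

17


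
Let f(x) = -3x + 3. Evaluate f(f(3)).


f(3) = -6
f(-6) = 21

21


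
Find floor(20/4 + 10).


20/4 = 5
5 + 10 = 15
floor(15) = 15

15


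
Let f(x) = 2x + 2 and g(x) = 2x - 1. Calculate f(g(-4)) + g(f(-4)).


-29


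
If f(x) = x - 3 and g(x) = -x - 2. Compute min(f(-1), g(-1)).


f(-1) = -4
g(-1) = -1
min = -4

-4


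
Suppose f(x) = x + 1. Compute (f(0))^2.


f(0) = 1
(1)^2 = 1

1


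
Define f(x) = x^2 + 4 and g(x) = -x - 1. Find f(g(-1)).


4


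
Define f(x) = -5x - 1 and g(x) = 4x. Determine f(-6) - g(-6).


53


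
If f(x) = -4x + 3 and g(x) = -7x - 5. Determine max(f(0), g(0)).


f(0) = 3
g(0) = -5
max = 3

3


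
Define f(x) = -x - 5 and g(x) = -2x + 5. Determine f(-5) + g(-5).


f(-5) = 0
g(-5) = 15
Sum = 15

15


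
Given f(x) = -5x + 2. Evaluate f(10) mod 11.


f(10) = -48
-48 mod 11 = 7

7


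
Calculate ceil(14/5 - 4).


14/5 = 2.8
2.8 - 4 = -1.2
ceil(-1.2) = -1

-1


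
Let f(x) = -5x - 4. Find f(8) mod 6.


f(8) = -44
-44 mod 6 = 4

4


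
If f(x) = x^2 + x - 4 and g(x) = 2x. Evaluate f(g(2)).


g(2) = 4
f(4) = 1*(4)^2 + 1*(4) - 4 = 16

16


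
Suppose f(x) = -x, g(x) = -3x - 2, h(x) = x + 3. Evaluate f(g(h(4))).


h(4) = 7
g(7) = -23
f(-23) = 23

23


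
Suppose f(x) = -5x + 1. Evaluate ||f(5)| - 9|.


f(5) = -24
|-24| = 24
|24 - 9| = 15

15


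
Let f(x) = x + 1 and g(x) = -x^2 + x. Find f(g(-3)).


g(-3) = -12
f(-12) = -11

-11


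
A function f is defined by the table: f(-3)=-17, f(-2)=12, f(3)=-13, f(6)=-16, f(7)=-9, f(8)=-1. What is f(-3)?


-17


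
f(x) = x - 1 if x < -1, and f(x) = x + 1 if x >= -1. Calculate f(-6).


-6 satisfies x < -1
f(-6) = -7

-7


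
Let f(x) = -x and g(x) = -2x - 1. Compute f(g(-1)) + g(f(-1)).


f(g(-1)) = -1
g(f(-1)) = -3
Sum = -4

-4


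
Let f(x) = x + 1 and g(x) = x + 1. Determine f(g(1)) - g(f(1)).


f(g(1)) = 3
g(f(1)) = 3
Difference = 0

0


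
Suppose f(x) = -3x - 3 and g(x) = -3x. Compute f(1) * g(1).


f(1) = -6
g(1) = -3
Product = 18

18


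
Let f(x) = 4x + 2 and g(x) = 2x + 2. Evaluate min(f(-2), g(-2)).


f(-2) = -6
g(-2) = -2
min = -6

-6


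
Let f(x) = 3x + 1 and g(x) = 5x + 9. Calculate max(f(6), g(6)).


f(6) = 19
g(6) = 39
max = 39

39


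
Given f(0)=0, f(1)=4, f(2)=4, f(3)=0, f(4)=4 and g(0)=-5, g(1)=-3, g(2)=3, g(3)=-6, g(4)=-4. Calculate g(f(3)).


f(3) = 0
g(0) = -5

-5


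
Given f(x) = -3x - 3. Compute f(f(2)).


24


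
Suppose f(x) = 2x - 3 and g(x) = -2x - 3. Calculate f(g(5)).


g(5) = -13
f(-13) = -29

-29


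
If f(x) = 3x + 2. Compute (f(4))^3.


f(4) = 14
(14)^3 = 2744

2744


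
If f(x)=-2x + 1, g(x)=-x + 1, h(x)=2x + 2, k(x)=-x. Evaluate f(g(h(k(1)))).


k(1) = -1
h(-1) = 0
g(0) = 1
f(1) = -1

-1


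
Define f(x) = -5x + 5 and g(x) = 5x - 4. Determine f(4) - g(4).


f(4) = -15
g(4) = 16
Difference = -31

-31


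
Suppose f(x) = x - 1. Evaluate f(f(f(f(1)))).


f(1) = 0
f(0) = -1
f(-1) = -2
f(-2) = -3

-3


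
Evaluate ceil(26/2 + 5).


26/2 = 13
13 + 5 = 18
ceil(18) = 18

18


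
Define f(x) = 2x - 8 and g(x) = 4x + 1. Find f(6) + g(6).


f(6) = 4
g(6) = 25
Sum = 29

29


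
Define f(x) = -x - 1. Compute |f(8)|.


f(8) = -9
|-9| = 9

9


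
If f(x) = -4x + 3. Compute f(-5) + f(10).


-14


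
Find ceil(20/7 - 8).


20/7 = 2.8571
2.8571 - 8 = -5.1429
ceil(-5.1429) = -5

-5


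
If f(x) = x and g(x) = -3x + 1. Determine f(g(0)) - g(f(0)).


f(g(0)) = 1
g(f(0)) = 1
Difference = 0

0


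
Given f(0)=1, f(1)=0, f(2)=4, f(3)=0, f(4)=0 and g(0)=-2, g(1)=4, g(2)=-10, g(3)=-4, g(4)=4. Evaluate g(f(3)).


f(3) = 0
g(0) = -2

-2


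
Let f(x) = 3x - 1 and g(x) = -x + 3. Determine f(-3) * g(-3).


f(-3) = -10
g(-3) = 6
Product = -60

-60


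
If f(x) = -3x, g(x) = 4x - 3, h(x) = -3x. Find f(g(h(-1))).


h(-1) = 3
g(3) = 9
f(9) = -27

-27


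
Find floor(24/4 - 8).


24/4 = 6
6 - 8 = -2
floor(-2) = -2

-2


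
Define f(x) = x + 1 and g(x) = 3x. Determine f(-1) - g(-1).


f(-1) = 0
g(-1) = -3
Difference = 3

3


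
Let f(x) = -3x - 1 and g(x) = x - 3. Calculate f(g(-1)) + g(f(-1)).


f(g(-1)) = 11
g(f(-1)) = -1
Sum = 10

10


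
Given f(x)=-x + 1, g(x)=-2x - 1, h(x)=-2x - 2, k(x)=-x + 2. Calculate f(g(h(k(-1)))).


k(-1) = 3
h(3) = -8
g(-8) = 15
f(15) = -14

-14


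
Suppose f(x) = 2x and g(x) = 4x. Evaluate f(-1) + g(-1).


-6


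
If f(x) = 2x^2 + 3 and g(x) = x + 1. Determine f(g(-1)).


3


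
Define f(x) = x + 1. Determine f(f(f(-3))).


f(-3) = -2
f(-2) = -1
f(-1) = 0

0


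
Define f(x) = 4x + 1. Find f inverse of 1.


Solve 4x + 1 = 1
x = (1 - 1) / 4 = 0

0


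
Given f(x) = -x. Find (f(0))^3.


f(0) = 0
(0)^3 = 0

0


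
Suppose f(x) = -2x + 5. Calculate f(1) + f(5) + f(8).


-13


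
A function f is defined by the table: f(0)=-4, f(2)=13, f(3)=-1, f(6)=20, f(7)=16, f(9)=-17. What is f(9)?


Reading from the table at x = 9

-17


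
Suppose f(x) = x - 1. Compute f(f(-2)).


f(-2) = -3
f(-3) = -4

-4


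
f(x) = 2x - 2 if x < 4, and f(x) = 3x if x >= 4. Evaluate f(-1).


-1 satisfies x < 4
f(-1) = -4

-4


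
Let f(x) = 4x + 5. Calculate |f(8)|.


f(8) = 37
|37| = 37

37


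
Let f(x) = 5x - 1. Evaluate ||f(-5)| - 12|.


f(-5) = -26
|-26| = 26
|26 - 12| = 14

14


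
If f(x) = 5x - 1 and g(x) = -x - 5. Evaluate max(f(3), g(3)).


f(3) = 14
g(3) = -8
max = 14

14


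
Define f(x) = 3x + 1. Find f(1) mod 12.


f(1) = 4
4 mod 12 = 4

4


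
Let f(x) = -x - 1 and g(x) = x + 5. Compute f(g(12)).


-18


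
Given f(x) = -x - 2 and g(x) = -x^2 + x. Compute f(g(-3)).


10


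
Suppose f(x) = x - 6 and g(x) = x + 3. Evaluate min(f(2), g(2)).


f(2) = -4
g(2) = 5
min = -4

-4


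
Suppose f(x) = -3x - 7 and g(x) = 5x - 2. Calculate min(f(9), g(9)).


f(9) = -34
g(9) = 43
min = -34

-34


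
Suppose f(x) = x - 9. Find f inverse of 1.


Solve x - 9 = 1
x = (1 + 9) / 1 = 10

10


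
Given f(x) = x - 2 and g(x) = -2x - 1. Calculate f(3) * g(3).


-7


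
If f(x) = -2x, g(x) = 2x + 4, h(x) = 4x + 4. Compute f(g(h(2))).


h(2) = 12
g(12) = 28
f(28) = -56

-56


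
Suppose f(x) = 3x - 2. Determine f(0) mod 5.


f(0) = -2
-2 mod 5 = 3

3


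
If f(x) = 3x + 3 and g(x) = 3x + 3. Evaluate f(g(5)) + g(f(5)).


f(g(5)) = 57
g(f(5)) = 57
Sum = 114

114


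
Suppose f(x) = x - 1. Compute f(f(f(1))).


f(1) = 0
f(0) = -1
f(-1) = -2

-2


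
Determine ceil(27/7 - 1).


27/7 = 3.8571
3.8571 - 1 = 2.8571
ceil(2.8571) = 3

3


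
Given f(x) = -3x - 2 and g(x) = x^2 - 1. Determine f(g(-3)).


g(-3) = 8
f(8) = -26

-26


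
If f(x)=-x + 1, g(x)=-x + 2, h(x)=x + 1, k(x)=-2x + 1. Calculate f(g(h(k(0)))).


k(0) = 1
h(1) = 2
g(2) = 0
f(0) = 1

1


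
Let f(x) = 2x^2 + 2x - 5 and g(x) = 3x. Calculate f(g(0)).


g(0) = 0
f(0) = 2*(0)^2 + 2*(0) - 5 = -5

-5


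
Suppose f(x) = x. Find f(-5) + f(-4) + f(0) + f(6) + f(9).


f(-5) = -5
f(-4) = -4
f(0) = 0
f(6) = 6
f(9) = 9
Sum = 6

6


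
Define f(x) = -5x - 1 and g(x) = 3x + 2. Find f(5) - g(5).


f(5) = -26
g(5) = 17
Difference = -43

-43


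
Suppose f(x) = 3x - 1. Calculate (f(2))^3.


f(2) = 5
(5)^3 = 125

125


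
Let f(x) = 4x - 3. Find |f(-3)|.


f(-3) = -15
|-15| = 15

15


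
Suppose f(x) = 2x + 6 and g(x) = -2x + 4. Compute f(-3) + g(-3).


f(-3) = 0
g(-3) = 10
Sum = 10

10


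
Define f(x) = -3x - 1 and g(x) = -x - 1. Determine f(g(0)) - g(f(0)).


f(g(0)) = 2
g(f(0)) = 0
Difference = 2

2


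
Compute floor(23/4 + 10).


23/4 = 5.75
5.75 + 10 = 15.75
floor(15.75) = 15

15


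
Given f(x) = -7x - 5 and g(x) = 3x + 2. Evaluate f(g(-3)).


g(-3) = -7
f(-7) = 44

44


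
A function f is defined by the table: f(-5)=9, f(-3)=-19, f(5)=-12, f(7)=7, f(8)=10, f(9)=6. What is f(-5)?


Reading from the table at x = -5

9


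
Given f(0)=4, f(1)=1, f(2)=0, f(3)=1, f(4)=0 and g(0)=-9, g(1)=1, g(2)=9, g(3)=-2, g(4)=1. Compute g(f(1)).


f(1) = 1
g(1) = 1

1


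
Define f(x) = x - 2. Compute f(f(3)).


f(3) = 1
f(1) = -1

-1


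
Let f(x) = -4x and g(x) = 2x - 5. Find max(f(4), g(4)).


3


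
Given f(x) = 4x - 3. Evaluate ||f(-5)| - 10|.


f(-5) = -23
|-23| = 23
|23 - 10| = 13

13


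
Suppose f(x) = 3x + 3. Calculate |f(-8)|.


f(-8) = -21
|-21| = 21

21


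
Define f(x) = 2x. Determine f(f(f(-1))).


f(-1) = -2
f(-2) = -4
f(-4) = -8

-8


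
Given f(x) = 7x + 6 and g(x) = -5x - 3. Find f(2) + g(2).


f(2) = 20
g(2) = -13
Sum = 7

7


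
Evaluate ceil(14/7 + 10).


12


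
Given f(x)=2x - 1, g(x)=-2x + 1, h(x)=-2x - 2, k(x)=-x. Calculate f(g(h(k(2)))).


k(2) = -2
h(-2) = 2
g(2) = -3
f(-3) = -7

-7


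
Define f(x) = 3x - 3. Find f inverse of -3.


Solve 3x - 3 = -3
x = (-3 + 3) / 3 = 0

0


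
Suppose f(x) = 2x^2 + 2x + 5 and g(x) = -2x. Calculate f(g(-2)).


g(-2) = 4
f(4) = 2*(4)^2 + 2*(4) + 5 = 45

45


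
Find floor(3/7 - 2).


3/7 = 0.4286
0.4286 - 2 = -1.5714
floor(-1.5714) = -2

-2


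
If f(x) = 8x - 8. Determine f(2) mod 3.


2


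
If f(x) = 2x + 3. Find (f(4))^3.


1331


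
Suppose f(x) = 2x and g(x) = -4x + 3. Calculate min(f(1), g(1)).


f(1) = 2
g(1) = -1
min = -1

-1


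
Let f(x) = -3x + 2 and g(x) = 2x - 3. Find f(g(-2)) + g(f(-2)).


f(g(-2)) = 23
g(f(-2)) = 13
Sum = 36

36


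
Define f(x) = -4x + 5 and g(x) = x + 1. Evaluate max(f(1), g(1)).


f(1) = 1
g(1) = 2
max = 2

2


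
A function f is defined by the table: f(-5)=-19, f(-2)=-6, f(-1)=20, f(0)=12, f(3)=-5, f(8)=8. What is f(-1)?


Reading from the table at x = -1

20


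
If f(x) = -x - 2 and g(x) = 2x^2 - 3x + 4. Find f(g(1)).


g(1) = 3
f(3) = -5

-5


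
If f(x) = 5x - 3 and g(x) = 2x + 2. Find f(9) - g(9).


22


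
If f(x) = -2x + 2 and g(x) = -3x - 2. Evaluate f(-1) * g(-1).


f(-1) = 4
g(-1) = 1
Product = 4

4


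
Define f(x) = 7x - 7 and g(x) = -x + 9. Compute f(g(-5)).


g(-5) = 14
f(14) = 91

91


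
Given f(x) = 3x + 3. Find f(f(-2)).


f(-2) = -3
f(-3) = -6

-6


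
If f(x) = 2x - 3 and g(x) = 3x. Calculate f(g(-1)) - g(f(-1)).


f(g(-1)) = -9
g(f(-1)) = -15
Difference = 6

6


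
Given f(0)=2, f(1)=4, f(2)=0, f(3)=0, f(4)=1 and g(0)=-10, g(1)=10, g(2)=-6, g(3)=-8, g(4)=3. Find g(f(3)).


f(3) = 0
g(0) = -10

-10


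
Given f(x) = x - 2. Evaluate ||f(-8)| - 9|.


1


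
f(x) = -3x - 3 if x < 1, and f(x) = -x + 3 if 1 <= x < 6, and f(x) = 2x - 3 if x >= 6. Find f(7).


11


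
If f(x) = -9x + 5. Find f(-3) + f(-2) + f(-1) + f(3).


f(-3) = 32
f(-2) = 23
f(-1) = 14
f(3) = -22
Sum = 47

47


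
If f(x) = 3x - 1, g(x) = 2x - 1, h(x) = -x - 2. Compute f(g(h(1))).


-22


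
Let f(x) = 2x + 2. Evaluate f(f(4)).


22


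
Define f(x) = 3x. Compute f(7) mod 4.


f(7) = 21
21 mod 4 = 1

1


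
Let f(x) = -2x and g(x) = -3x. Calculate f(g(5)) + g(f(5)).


f(g(5)) = 30
g(f(5)) = 30
Sum = 60

60


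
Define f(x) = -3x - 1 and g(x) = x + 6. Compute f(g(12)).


g(12) = 18
f(18) = -55

-55


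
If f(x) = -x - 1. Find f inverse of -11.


Solve -x - 1 = -11
x = (-11 + 1) / (-1) = 10

10
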